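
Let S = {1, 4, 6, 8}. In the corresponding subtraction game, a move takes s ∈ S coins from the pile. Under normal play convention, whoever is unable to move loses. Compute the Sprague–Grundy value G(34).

3

G(0) = 0
G(1) = mex{0} = 1
G(2) = mex{1} = 0
G(3) = mex{0} = 1
G(4) = mex{1,0} = 2
G(5) = mex{2,1} = 0
G(6) = mex{0,0,0} = 1
G(7) = mex{1,1,1} = 0
G(8) = mex{0,2,0,0} = 1
G(9) = mex{1,0,1,1} = 2
G(10) = mex{2,1,2,0} = 3
G(11) = mex{3,0,0,1} = 2
G(12) = mex{2,1,1,2} = 0
G(13) = mex{0,2,0,0} = 1
G(14) = mex{1,3,1,1} = 0
G(15) = mex{0,2,2,0} = 1
G(16) = mex{1,0,3,1} = 2
G(17) = mex{2,1,2,2} = 0
G(18) = mex{0,0,0,3} = 1
G(19) = mex{1,1,1,2} = 0
G(20) = mex{0,2,0,0} = 1
G(21) = mex{1,0,1,1} = 2
G(22) = mex{2,1,2,0} = 3
G(23) = mex{3,0,0,1} = 2
G(24) = mex{2,1,1,2} = 0
G(25) = mex{0,2,0,0} = 1
G(26) = mex{1,3,1,1} = 0
G(27) = mex{0,2,2,0} = 1
G(28) = mex{1,0,3,1} = 2
G(29) = mex{2,1,2,2} = 0
G(30) = mex{0,0,0,3} = 1
G(31) = mex{1,1,1,2} = 0
G(32) = mex{0,2,0,0} = 1
G(33) = mex{1,0,1,1} = 2
G(34) = mex{2,1,2,0} = 3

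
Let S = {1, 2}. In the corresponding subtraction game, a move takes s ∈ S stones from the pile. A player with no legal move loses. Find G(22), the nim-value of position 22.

n :  0  1  2  3  4  5  6  7  8  9 10 11 12 13 14 15 16 17 18 19 20 21 22
G :  0  1  2  0  1  2  0  1  2  0  1  2  0  1  2  0  1  2  0  1  2  0  1

1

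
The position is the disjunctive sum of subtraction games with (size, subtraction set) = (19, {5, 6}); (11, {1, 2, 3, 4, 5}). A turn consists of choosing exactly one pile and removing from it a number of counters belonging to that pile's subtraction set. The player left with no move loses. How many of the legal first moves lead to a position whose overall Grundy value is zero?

1

Pile A, S = {5, 6}:
G(0) = 0
G(1) = mex{} = 0
G(2) = mex{} = 0
G(3) = mex{} = 0
G(4) = mex{} = 0
G(5) = mex{0} = 1
G(6) = mex{0,0} = 1
G(7) = mex{0,0} = 1
G(8) = mex{0,0} = 1
G(9) = mex{0,0} = 1
G(10) = mex{1,0} = 2
G(11) = mex{1,1} = 0
G(12) = mex{1,1} = 0
G(13) = mex{1,1} = 0
G(14) = mex{1,1} = 0
G(15) = mex{2,1} = 0
G(16) = mex{0,2} = 1
G(17) = mex{0,0} = 1
G(18) = mex{0,0} = 1
G(19) = mex{0,0} = 1
G_A(19) = 1.
Pile B, S = {1, 2, 3, 4, 5}:
n :  0  1  2  3  4  5  6  7  8  9 10 11
G :  0  1  2  3  4  5  0  1  2  3  4  5
G_B(11) = 5.
Combined Grundy value = 1 ⊕ 5 = 4.
A winning move leaves total XOR = 0, i.e. changes one component's Grundy value g to g ⊕ X where X is the current total.
Pile A: need g' = 1⊕4 = 5. Options: 19−5→G=0, 19−6→G=0. Hits: 0.
Pile B: need g' = 5⊕4 = 1. Options: 11−1→G=4, 11−2→G=3, 11−3→G=2, 11−4→G=1, 11−5→G=0. Hits: 1.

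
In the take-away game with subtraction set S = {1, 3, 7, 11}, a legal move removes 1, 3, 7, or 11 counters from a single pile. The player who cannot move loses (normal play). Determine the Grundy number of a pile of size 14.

0

G(0) = 0
G(1) = mex{0} = 1
G(2) = mex{1} = 0
G(3) = mex{0,0} = 1
G(4) = mex{1,1} = 0
G(5) = mex{0,0} = 1
G(6) = mex{1,1} = 0
G(7) = mex{0,0,0} = 1
G(8) = mex{1,1,1} = 0
G(9) = mex{0,0,0} = 1
G(10) = mex{1,1,1} = 0
G(11) = mex{0,0,0,0} = 1
G(12) = mex{1,1,1,1} = 0
G(13) = mex{0,0,0,0} = 1
G(14) = mex{1,1,1,1} = 0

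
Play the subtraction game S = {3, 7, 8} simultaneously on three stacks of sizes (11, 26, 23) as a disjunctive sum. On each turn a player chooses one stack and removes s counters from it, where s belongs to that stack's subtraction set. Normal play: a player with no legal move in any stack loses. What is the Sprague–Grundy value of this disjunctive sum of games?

2

All stacks use S = {3, 7, 8}:
n :  0  1  2  3  4  5  6  7  8  9 10 11 12 13 14 15 16 17 18 19 20 21 22 23 24 25 26
G :  0  0  0  1  1  1  0  2  2  1  3  0  0  2  1  1  0  0  2  1  1  0  0  2  1  1  0
Stack A: G(11) = 0.
Stack B: G(26) = 0.
Stack C: G(23) = 2.
Combined Grundy value = 0 ⊕ 0 ⊕ 2 = 2.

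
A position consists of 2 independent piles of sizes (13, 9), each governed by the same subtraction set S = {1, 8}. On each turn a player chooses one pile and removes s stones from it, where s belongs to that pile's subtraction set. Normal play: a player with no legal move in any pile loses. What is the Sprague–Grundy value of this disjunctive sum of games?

All piles use S = {1, 8}:
n :  0  1  2  3  4  5  6  7  8  9 10 11 12 13
G :  0  1  0  1  0  1  0  1  2  0  1  0  1  0
Pile A: G(13) = 0.
Pile B: G(9) = 0.
Combined Grundy value = 0 ⊕ 0 = 0.

0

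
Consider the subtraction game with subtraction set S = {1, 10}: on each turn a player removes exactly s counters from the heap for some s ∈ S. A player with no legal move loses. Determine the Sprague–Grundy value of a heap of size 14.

1

G(0) = 0
G(1) = mex{0} = 1
G(2) = mex{1} = 0
G(3) = mex{0} = 1
G(4) = mex{1} = 0
G(5) = mex{0} = 1
G(6) = mex{1} = 0
G(7) = mex{0} = 1
G(8) = mex{1} = 0
G(9) = mex{0} = 1
G(10) = mex{1,0} = 2
G(11) = mex{2,1} = 0
G(12) = mex{0,0} = 1
G(13) = mex{1,1} = 0
G(14) = mex{0,0} = 1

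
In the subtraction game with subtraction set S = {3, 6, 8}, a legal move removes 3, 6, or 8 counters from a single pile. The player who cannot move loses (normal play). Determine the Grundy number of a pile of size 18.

2

G(0) = 0
G(1) = mex{} = 0
G(2) = mex{} = 0
G(3) = mex{0} = 1
G(4) = mex{0} = 1
G(5) = mex{0} = 1
G(6) = mex{1,0} = 2
G(7) = mex{1,0} = 2
G(8) = mex{1,0,0} = 2
G(9) = mex{2,1,0} = 3
G(10) = mex{2,1,0} = 3
G(11) = mex{2,1,1} = 0
G(12) = mex{3,2,1} = 0
G(13) = mex{3,2,1} = 0
G(14) = mex{0,2,2} = 1
G(15) = mex{0,3,2} = 1
G(16) = mex{0,3,2} = 1
G(17) = mex{1,0,3} = 2
G(18) = mex{1,0,3} = 2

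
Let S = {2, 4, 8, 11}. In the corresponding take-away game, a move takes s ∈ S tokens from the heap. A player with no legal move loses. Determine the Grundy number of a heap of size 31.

0

G(0) = 0
G(1) = mex{} = 0
G(2) = mex{0} = 1
G(3) = mex{0} = 1
G(4) = mex{1,0} = 2
G(5) = mex{1,0} = 2
G(6) = mex{2,1} = 0
G(7) = mex{2,1} = 0
G(8) = mex{0,2,0} = 1
G(9) = mex{0,2,0} = 1
G(10) = mex{1,0,1} = 2
G(11) = mex{1,0,1,0} = 2
G(12) = mex{2,1,2,0} = 3
G(13) = mex{2,1,2,1} = 0
G(14) = mex{3,2,0,1} = 4
G(15) = mex{0,2,0,2} = 1
G(16) = mex{4,3,1,2} = 0
G(17) = mex{1,0,1,0} = 2
G(18) = mex{0,4,2,0} = 1
G(19) = mex{2,1,2,1} = 0
G(20) = mex{1,0,3,1} = 2
G(21) = mex{0,2,0,2} = 1
G(22) = mex{2,1,4,2} = 0
G(23) = mex{1,0,1,3} = 2
G(24) = mex{0,2,0,0} = 1
G(25) = mex{2,1,2,4} = 0
G(26) = mex{1,0,1,1} = 2
G(27) = mex{0,2,0,0} = 1
G(28) = mex{2,1,2,2} = 0
G(29) = mex{1,0,1,1} = 2
G(30) = mex{0,2,0,0} = 1
G(31) = mex{2,1,2,2} = 0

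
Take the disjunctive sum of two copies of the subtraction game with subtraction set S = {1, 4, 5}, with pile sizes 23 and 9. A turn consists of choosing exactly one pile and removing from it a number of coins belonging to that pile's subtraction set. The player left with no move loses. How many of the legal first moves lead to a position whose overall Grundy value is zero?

All piles use S = {1, 4, 5}:
n :  0  1  2  3  4  5  6  7  8  9 10 11 12 13 14 15 16 17 18 19 20 21 22 23
G :  0  1  0  1  2  3  2  3  0  1  0  1  2  3  2  3  0  1  0  1  2  3  2  3
Pile A: G(23) = 3.
Pile B: G(9) = 1.
Combined Grundy value = 3 ⊕ 1 = 2.
A winning move leaves total XOR = 0, i.e. changes one component's Grundy value g to g ⊕ X where X is the current total.
Pile A: need g' = 3⊕2 = 1. Options: 23−1→G=2, 23−4→G=1, 23−5→G=0. Hits: 1.
Pile B: need g' = 1⊕2 = 3. Options: 9−1→G=0, 9−4→G=3, 9−5→G=2. Hits: 1.

2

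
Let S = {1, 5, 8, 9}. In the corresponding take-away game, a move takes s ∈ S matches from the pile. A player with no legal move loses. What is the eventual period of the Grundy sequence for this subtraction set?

16

G(0) = 0
G(1) = mex{0} = 1
G(2) = mex{1} = 0
G(3) = mex{0} = 1
G(4) = mex{1} = 0
G(5) = mex{0,0} = 1
G(6) = mex{1,1} = 0
G(7) = mex{0,0} = 1
G(8) = mex{1,1,0} = 2
G(9) = mex{2,0,1,0} = 3
G(10) = mex{3,1,0,1} = 2
G(11) = mex{2,0,1,0} = 3
G(12) = mex{3,1,0,1} = 2
G(13) = mex{2,2,1,0} = 3
G(14) = mex{3,3,0,1} = 2
G(15) = mex{2,2,1,0} = 3
G(16) = mex{3,3,2,1} = 0
G(17) = mex{0,2,3,2} = 1
G(18) = mex{1,3,2,3} = 0
G(19) = mex{0,2,3,2} = 1
G(20) = mex{1,3,2,3} = 0
G(21) = mex{0,0,3,2} = 1
G(22) = mex{1,1,2,3} = 0
G(23) = mex{0,0,3,2} = 1
G(24) = mex{1,1,0,3} = 2
G(25) = mex{2,0,1,0} = 3
G(26) = mex{3,1,0,1} = 2
G(27) = mex{2,0,1,0} = 3
G(28) = mex{3,1,0,1} = 2
G(29) = mex{2,2,1,0} = 3
G(30) = mex{3,3,0,1} = 2
G(31) = mex{2,2,1,0} = 3
G(32) = mex{3,3,2,1} = 0
G(33) = mex{0,2,3,2} = 1
G(n+16) = G(n) holds for n = 0,…,8 (a full window of length max(S) = 9), so the sequence is purely periodic with period 16.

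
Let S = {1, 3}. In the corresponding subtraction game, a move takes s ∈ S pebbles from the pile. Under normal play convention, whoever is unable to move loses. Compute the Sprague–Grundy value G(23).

1

n :  0  1  2  3  4  5  6  7  8  9 10 11 12 13 14 15 16 17 18 19 20 21 22 23
G :  0  1  0  1  0  1  0  1  0  1  0  1  0  1  0  1  0  1  0  1  0  1  0  1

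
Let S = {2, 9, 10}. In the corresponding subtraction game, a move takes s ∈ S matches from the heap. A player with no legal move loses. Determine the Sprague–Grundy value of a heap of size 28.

2

G(0) = 0
G(1) = mex{} = 0
G(2) = mex{0} = 1
G(3) = mex{0} = 1
G(4) = mex{1} = 0
G(5) = mex{1} = 0
G(6) = mex{0} = 1
G(7) = mex{0} = 1
G(8) = mex{1} = 0
G(9) = mex{1,0} = 2
G(10) = mex{0,0,0} = 1
G(11) = mex{2,1,0} = 3
G(12) = mex{1,1,1} = 0
G(13) = mex{3,0,1} = 2
G(14) = mex{0,0,0} = 1
G(15) = mex{2,1,0} = 3
G(16) = mex{1,1,1} = 0
G(17) = mex{3,0,1} = 2
G(18) = mex{0,2,0} = 1
G(19) = mex{2,1,2} = 0
G(20) = mex{1,3,1} = 0
G(21) = mex{0,0,3} = 1
G(22) = mex{0,2,0} = 1
G(23) = mex{1,1,2} = 0
G(24) = mex{1,3,1} = 0
G(25) = mex{0,0,3} = 1
G(26) = mex{0,2,0} = 1
G(27) = mex{1,1,2} = 0
G(28) = mex{1,0,1} = 2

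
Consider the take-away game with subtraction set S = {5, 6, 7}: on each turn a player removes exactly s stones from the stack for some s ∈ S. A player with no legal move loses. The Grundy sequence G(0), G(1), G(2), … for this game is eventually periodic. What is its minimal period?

12

n :  0  1  2  3  4  5  6  7  8  9 10 11 12 13 14 15 16 17 18 19 20 21 22 23 24 25
G :  0  0  0  0  0  1  1  1  1  1  2  2  0  0  0  0  0  1  1  1  1  1  2  2  0  0
G(n+12) = G(n) holds for n = 0,…,6 (a full window of length max(S) = 7), so the sequence is purely periodic with period 12.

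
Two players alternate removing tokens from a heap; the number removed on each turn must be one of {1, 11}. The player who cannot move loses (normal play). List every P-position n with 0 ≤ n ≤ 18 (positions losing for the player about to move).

G(0) = 0
G(1) = mex{0} = 1
G(2) = mex{1} = 0
G(3) = mex{0} = 1
G(4) = mex{1} = 0
G(5) = mex{0} = 1
G(6) = mex{1} = 0
G(7) = mex{0} = 1
G(8) = mex{1} = 0
G(9) = mex{0} = 1
G(10) = mex{1} = 0
G(11) = mex{0,0} = 1
G(12) = mex{1,1} = 0
G(13) = mex{0,0} = 1
G(14) = mex{1,1} = 0
G(15) = mex{0,0} = 1
G(16) = mex{1,1} = 0
G(17) = mex{0,0} = 1
G(18) = mex{1,1} = 0
P-positions are exactly the n with G(n) = 0.

0, 2, 4, 6, 8, 10, 12, 14, 16, 18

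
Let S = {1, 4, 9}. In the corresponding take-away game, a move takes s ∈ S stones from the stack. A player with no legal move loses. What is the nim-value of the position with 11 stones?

G(0) = 0
G(1) = mex{0} = 1
G(2) = mex{1} = 0
G(3) = mex{0} = 1
G(4) = mex{1,0} = 2
G(5) = mex{2,1} = 0
G(6) = mex{0,0} = 1
G(7) = mex{1,1} = 0
G(8) = mex{0,2} = 1
G(9) = mex{1,0,0} = 2
G(10) = mex{2,1,1} = 0
G(11) = mex{0,0,0} = 1

1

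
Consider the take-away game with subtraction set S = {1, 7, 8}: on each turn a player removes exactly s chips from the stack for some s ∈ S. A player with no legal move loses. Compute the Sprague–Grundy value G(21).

0

n :  0  1  2  3  4  5  6  7  8  9 10 11 12 13 14 15 16 17 18 19 20 21
G :  0  1  0  1  0  1  0  1  2  3  2  3  2  3  2  0  1  0  1  0  1  0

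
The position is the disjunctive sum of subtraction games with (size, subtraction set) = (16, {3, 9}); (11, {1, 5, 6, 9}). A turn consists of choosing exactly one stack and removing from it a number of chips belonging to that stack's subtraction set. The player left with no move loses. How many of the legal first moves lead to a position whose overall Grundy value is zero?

Stack A, S = {3, 9}:
G(0) = 0
G(1) = mex{} = 0
G(2) = mex{} = 0
G(3) = mex{0} = 1
G(4) = mex{0} = 1
G(5) = mex{0} = 1
G(6) = mex{1} = 0
G(7) = mex{1} = 0
G(8) = mex{1} = 0
G(9) = mex{0,0} = 1
G(10) = mex{0,0} = 1
G(11) = mex{0,0} = 1
G(12) = mex{1,1} = 0
G(13) = mex{1,1} = 0
G(14) = mex{1,1} = 0
G(15) = mex{0,0} = 1
G(16) = mex{0,0} = 1
G_A(16) = 1.
Stack B, S = {1, 5, 6, 9}:
n :  0  1  2  3  4  5  6  7  8  9 10 11
G :  0  1  0  1  0  1  2  3  2  3  2  3
G_B(11) = 3.
Combined Grundy value = 1 ⊕ 3 = 2.
A winning move leaves total XOR = 0, i.e. changes one component's Grundy value g to g ⊕ X where X is the current total.
Stack A: need g' = 1⊕2 = 3. Options: 16−3→G=0, 16−9→G=0. Hits: 0.
Stack B: need g' = 3⊕2 = 1. Options: 11−1→G=2, 11−5→G=2, 11−6→G=1, 11−9→G=0. Hits: 1.

1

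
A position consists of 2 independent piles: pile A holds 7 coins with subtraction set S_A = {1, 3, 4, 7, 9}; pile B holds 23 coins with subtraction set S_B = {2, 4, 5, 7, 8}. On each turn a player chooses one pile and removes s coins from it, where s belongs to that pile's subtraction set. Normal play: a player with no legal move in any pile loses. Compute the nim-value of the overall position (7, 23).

2

Pile A, S = {1, 3, 4, 7, 9}:
n : 0 1 2 3 4 5 6 7
G : 0 1 0 1 2 3 2 3
G_A(7) = 3.
Pile B, S = {2, 4, 5, 7, 8}:
G(0) = 0
G(1) = mex{} = 0
G(2) = mex{0} = 1
G(3) = mex{0} = 1
G(4) = mex{1,0} = 2
G(5) = mex{1,0,0} = 2
G(6) = mex{2,1,0} = 3
G(7) = mex{2,1,1,0} = 3
G(8) = mex{3,2,1,0,0} = 4
G(9) = mex{3,2,2,1,0} = 4
G(10) = mex{4,3,2,1,1} = 0
G(11) = mex{4,3,3,2,1} = 0
G(12) = mex{0,4,3,2,2} = 1
G(13) = mex{0,4,4,3,2} = 1
G(14) = mex{1,0,4,3,3} = 2
G(15) = mex{1,0,0,4,3} = 2
G(16) = mex{2,1,0,4,4} = 3
G(17) = mex{2,1,1,0,4} = 3
G(18) = mex{3,2,1,0,0} = 4
G(19) = mex{3,2,2,1,0} = 4
G(20) = mex{4,3,2,1,1} = 0
G(21) = mex{4,3,3,2,1} = 0
G(22) = mex{0,4,3,2,2} = 1
G(23) = mex{0,4,4,3,2} = 1
G_B(23) = 1.
Combined Grundy value = 3 ⊕ 1 = 2.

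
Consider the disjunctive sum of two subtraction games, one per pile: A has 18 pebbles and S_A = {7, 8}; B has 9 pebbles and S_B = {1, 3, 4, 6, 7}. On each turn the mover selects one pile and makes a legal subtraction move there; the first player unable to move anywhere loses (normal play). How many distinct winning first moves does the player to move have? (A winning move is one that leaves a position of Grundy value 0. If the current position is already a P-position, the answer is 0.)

Pile A, S = {7, 8}:
n :  0  1  2  3  4  5  6  7  8  9 10 11 12 13 14 15 16 17 18
G :  0  0  0  0  0  0  0  1  1  1  1  1  1  1  2  0  0  0  0
G_A(18) = 0.
Pile B, S = {1, 3, 4, 6, 7}:
n : 0 1 2 3 4 5 6 7 8 9
G : 0 1 0 1 2 3 2 3 4 5
G_B(9) = 5.
Combined Grundy value = 0 ⊕ 5 = 5.
A winning move leaves total XOR = 0, i.e. changes one component's Grundy value g to g ⊕ X where X is the current total.
Pile A: need g' = 0⊕5 = 5. Options: 18−7→G=1, 18−8→G=1. Hits: 0.
Pile B: need g' = 5⊕5 = 0. Options: 9−1→G=4, 9−3→G=2, 9−4→G=3, 9−6→G=1, 9−7→G=0. Hits: 1.

1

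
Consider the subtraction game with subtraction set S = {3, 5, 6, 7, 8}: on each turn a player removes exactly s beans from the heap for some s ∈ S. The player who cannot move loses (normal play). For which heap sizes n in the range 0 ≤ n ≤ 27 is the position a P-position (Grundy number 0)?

0, 1, 2, 11, 12, 13, 22, 23, 24

G(0) = 0
G(1) = mex{} = 0
G(2) = mex{} = 0
G(3) = mex{0} = 1
G(4) = mex{0} = 1
G(5) = mex{0,0} = 1
G(6) = mex{1,0,0} = 2
G(7) = mex{1,0,0,0} = 2
G(8) = mex{1,1,0,0,0} = 2
G(9) = mex{2,1,1,0,0} = 3
G(10) = mex{2,1,1,1,0} = 3
G(11) = mex{2,2,1,1,1} = 0
G(12) = mex{3,2,2,1,1} = 0
G(13) = mex{3,2,2,2,1} = 0
G(14) = mex{0,3,2,2,2} = 1
G(15) = mex{0,3,3,2,2} = 1
G(16) = mex{0,0,3,3,2} = 1
G(17) = mex{1,0,0,3,3} = 2
G(18) = mex{1,0,0,0,3} = 2
G(19) = mex{1,1,0,0,0} = 2
G(20) = mex{2,1,1,0,0} = 3
G(21) = mex{2,1,1,1,0} = 3
G(22) = mex{2,2,1,1,1} = 0
G(23) = mex{3,2,2,1,1} = 0
G(24) = mex{3,2,2,2,1} = 0
G(25) = mex{0,3,2,2,2} = 1
G(26) = mex{0,3,3,2,2} = 1
G(27) = mex{0,0,3,3,2} = 1
P-positions are exactly the n with G(n) = 0.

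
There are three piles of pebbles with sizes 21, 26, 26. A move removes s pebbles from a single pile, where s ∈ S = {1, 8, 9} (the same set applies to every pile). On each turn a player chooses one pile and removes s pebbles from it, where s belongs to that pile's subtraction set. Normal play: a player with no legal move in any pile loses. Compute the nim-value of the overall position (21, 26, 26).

1

All piles use S = {1, 8, 9}:
G(0) = 0
G(1) = mex{0} = 1
G(2) = mex{1} = 0
G(3) = mex{0} = 1
G(4) = mex{1} = 0
G(5) = mex{0} = 1
G(6) = mex{1} = 0
G(7) = mex{0} = 1
G(8) = mex{1,0} = 2
G(9) = mex{2,1,0} = 3
G(10) = mex{3,0,1} = 2
G(11) = mex{2,1,0} = 3
G(12) = mex{3,0,1} = 2
G(13) = mex{2,1,0} = 3
G(14) = mex{3,0,1} = 2
G(15) = mex{2,1,0} = 3
G(16) = mex{3,2,1} = 0
G(17) = mex{0,3,2} = 1
G(18) = mex{1,2,3} = 0
G(19) = mex{0,3,2} = 1
G(20) = mex{1,2,3} = 0
G(21) = mex{0,3,2} = 1
G(22) = mex{1,2,3} = 0
G(23) = mex{0,3,2} = 1
G(24) = mex{1,0,3} = 2
G(25) = mex{2,1,0} = 3
G(26) = mex{3,0,1} = 2
Pile A: G(21) = 1.
Pile B: G(26) = 2.
Pile C: G(26) = 2.
Combined Grundy value = 1 ⊕ 2 ⊕ 2 = 1.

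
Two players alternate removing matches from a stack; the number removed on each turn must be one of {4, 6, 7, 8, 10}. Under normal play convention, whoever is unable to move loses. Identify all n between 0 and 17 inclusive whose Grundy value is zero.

n :  0  1  2  3  4  5  6  7  8  9 10 11 12 13 14 15 16 17
G :  0  0  0  0  1  1  1  1  2  2  2  2  3  3  0  0  0  0
P-positions are exactly the n with G(n) = 0.

0, 1, 2, 3, 14, 15, 16, 17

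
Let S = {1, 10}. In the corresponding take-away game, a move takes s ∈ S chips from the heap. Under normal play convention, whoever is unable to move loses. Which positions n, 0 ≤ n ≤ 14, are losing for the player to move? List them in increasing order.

0, 2, 4, 6, 8, 11, 13

n :  0  1  2  3  4  5  6  7  8  9 10 11 12 13 14
G :  0  1  0  1  0  1  0  1  0  1  2  0  1  0  1
P-positions are exactly the n with G(n) = 0.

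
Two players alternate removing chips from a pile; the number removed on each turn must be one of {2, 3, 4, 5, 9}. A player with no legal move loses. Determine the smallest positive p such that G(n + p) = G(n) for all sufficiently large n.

n :  0  1  2  3  4  5  6  7  8  9 10 11 12 13 14 15 16 17
G :  0  0  1  1  2  2  3  0  0  1  1  2  2  3  0  0  1  1
G(n+7) = G(n) holds for n = 0,…,8 (a full window of length max(S) = 9), so the sequence is purely periodic with period 7.

7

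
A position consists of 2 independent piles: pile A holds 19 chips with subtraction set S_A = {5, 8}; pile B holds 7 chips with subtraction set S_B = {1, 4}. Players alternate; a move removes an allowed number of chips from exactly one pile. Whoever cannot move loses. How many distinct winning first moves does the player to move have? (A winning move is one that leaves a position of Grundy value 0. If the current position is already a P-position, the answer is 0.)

3

Pile A, S = {5, 8}:
n :  0  1  2  3  4  5  6  7  8  9 10 11 12 13 14 15 16 17 18 19
G :  0  0  0  0  0  1  1  1  1  1  2  2  2  0  0  0  0  0  1  1
G_A(19) = 1.
Pile B, S = {1, 4}:
n : 0 1 2 3 4 5 6 7
G : 0 1 0 1 2 0 1 0
G_B(7) = 0.
Combined Grundy value = 1 ⊕ 0 = 1.
A winning move leaves total XOR = 0, i.e. changes one component's Grundy value g to g ⊕ X where X is the current total.
Pile A: need g' = 1⊕1 = 0. Options: 19−5→G=0, 19−8→G=2. Hits: 1.
Pile B: need g' = 0⊕1 = 1. Options: 7−1→G=1, 7−4→G=1. Hits: 2.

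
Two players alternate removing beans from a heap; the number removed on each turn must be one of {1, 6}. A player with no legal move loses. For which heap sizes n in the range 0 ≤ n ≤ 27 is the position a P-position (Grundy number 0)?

0, 2, 4, 7, 9, 11, 14, 16, 18, 21, 23, 25

n :  0  1  2  3  4  5  6  7  8  9 10 11 12 13 14 15 16 17 18 19 20 21 22 23 24 25 26 27
G :  0  1  0  1  0  1  2  0  1  0  1  0  1  2  0  1  0  1  0  1  2  0  1  0  1  0  1  2
P-positions are exactly the n with G(n) = 0.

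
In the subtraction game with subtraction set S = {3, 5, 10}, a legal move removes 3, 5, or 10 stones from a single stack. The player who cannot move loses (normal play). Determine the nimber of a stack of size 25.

3

G(0) = 0
G(1) = mex{} = 0
G(2) = mex{} = 0
G(3) = mex{0} = 1
G(4) = mex{0} = 1
G(5) = mex{0,0} = 1
G(6) = mex{1,0} = 2
G(7) = mex{1,0} = 2
G(8) = mex{1,1} = 0
G(9) = mex{2,1} = 0
G(10) = mex{2,1,0} = 3
G(11) = mex{0,2,0} = 1
G(12) = mex{0,2,0} = 1
G(13) = mex{3,0,1} = 2
G(14) = mex{1,0,1} = 2
G(15) = mex{1,3,1} = 0
G(16) = mex{2,1,2} = 0
G(17) = mex{2,1,2} = 0
G(18) = mex{0,2,0} = 1
G(19) = mex{0,2,0} = 1
G(20) = mex{0,0,3} = 1
G(21) = mex{1,0,1} = 2
G(22) = mex{1,0,1} = 2
G(23) = mex{1,1,2} = 0
G(24) = mex{2,1,2} = 0
G(25) = mex{2,1,0} = 3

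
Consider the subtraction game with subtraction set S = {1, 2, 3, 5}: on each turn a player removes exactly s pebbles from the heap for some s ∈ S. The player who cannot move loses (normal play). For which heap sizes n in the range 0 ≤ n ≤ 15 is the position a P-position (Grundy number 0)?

n :  0  1  2  3  4  5  6  7  8  9 10 11 12 13 14 15
G :  0  1  2  3  0  1  2  3  0  1  2  3  0  1  2  3
P-positions are exactly the n with G(n) = 0.

0, 4, 8, 12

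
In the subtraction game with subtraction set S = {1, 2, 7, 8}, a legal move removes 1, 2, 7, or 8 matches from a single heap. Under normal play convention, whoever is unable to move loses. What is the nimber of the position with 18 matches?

0

G(0) = 0
G(1) = mex{0} = 1
G(2) = mex{1,0} = 2
G(3) = mex{2,1} = 0
G(4) = mex{0,2} = 1
G(5) = mex{1,0} = 2
G(6) = mex{2,1} = 0
G(7) = mex{0,2,0} = 1
G(8) = mex{1,0,1,0} = 2
G(9) = mex{2,1,2,1} = 0
G(10) = mex{0,2,0,2} = 1
G(11) = mex{1,0,1,0} = 2
G(12) = mex{2,1,2,1} = 0
G(13) = mex{0,2,0,2} = 1
G(14) = mex{1,0,1,0} = 2
G(15) = mex{2,1,2,1} = 0
G(16) = mex{0,2,0,2} = 1
G(17) = mex{1,0,1,0} = 2
G(18) = mex{2,1,2,1} = 0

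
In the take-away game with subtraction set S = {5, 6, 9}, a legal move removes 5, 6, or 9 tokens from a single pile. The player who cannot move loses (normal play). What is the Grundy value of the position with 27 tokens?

G(0) = 0
G(1) = mex{} = 0
G(2) = mex{} = 0
G(3) = mex{} = 0
G(4) = mex{} = 0
G(5) = mex{0} = 1
G(6) = mex{0,0} = 1
G(7) = mex{0,0} = 1
G(8) = mex{0,0} = 1
G(9) = mex{0,0,0} = 1
G(10) = mex{1,0,0} = 2
G(11) = mex{1,1,0} = 2
G(12) = mex{1,1,0} = 2
G(13) = mex{1,1,0} = 2
G(14) = mex{1,1,1} = 0
G(15) = mex{2,1,1} = 0
G(16) = mex{2,2,1} = 0
G(17) = mex{2,2,1} = 0
G(18) = mex{2,2,1} = 0
G(19) = mex{0,2,2} = 1
G(20) = mex{0,0,2} = 1
G(21) = mex{0,0,2} = 1
G(22) = mex{0,0,2} = 1
G(23) = mex{0,0,0} = 1
G(24) = mex{1,0,0} = 2
G(25) = mex{1,1,0} = 2
G(26) = mex{1,1,0} = 2
G(27) = mex{1,1,0} = 2

2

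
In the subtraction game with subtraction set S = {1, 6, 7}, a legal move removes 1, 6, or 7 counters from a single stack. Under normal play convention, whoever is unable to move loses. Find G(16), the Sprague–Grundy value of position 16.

n :  0  1  2  3  4  5  6  7  8  9 10 11 12 13 14 15 16
G :  0  1  0  1  0  1  2  3  2  3  2  3  0  1  0  1  0

0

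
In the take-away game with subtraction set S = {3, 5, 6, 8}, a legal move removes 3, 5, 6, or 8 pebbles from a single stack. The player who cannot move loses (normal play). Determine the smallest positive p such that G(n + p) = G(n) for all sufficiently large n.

11

n :  0  1  2  3  4  5  6  7  8  9 10 11 12 13 14 15 16 17 18 19 20 21 22 23
G :  0  0  0  1  1  1  2  2  2  3  3  0  0  0  1  1  1  2  2  2  3  3  0  0
G(n+11) = G(n) holds for n = 0,…,7 (a full window of length max(S) = 8), so the sequence is purely periodic with period 11.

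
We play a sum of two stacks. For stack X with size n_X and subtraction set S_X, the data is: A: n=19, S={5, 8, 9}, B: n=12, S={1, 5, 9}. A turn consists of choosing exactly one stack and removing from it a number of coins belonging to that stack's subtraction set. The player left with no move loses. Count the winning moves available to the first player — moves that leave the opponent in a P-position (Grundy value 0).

Stack A, S = {5, 8, 9}:
n :  0  1  2  3  4  5  6  7  8  9 10 11 12 13 14 15 16 17 18 19
G :  0  0  0  0  0  1  1  1  1  1  2  2  2  2  0  0  0  0  0  1
G_A(19) = 1.
Stack B, S = {1, 5, 9}:
n :  0  1  2  3  4  5  6  7  8  9 10 11 12
G :  0  1  0  1  0  1  0  1  0  1  0  1  0
G_B(12) = 0.
Combined Grundy value = 1 ⊕ 0 = 1.
A winning move leaves total XOR = 0, i.e. changes one component's Grundy value g to g ⊕ X where X is the current total.
Stack A: need g' = 1⊕1 = 0. Options: 19−5→G=0, 19−8→G=2, 19−9→G=2. Hits: 1.
Stack B: need g' = 0⊕1 = 1. Options: 12−1→G=1, 12−5→G=1, 12−9→G=1. Hits: 3.

4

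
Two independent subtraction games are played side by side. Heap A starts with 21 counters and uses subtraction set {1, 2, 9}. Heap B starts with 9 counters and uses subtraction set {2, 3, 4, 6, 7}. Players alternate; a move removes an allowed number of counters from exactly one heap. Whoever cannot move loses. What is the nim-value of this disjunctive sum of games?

Heap A, S = {1, 2, 9}:
G(0) = 0
G(1) = mex{0} = 1
G(2) = mex{1,0} = 2
G(3) = mex{2,1} = 0
G(4) = mex{0,2} = 1
G(5) = mex{1,0} = 2
G(6) = mex{2,1} = 0
G(7) = mex{0,2} = 1
G(8) = mex{1,0} = 2
G(9) = mex{2,1,0} = 3
G(10) = mex{3,2,1} = 0
G(11) = mex{0,3,2} = 1
G(12) = mex{1,0,0} = 2
G(13) = mex{2,1,1} = 0
G(14) = mex{0,2,2} = 1
G(15) = mex{1,0,0} = 2
G(16) = mex{2,1,1} = 0
G(17) = mex{0,2,2} = 1
G(18) = mex{1,0,3} = 2
G(19) = mex{2,1,0} = 3
G(20) = mex{3,2,1} = 0
G(21) = mex{0,3,2} = 1
G_A(21) = 1.
Heap B, S = {2, 3, 4, 6, 7}:
n : 0 1 2 3 4 5 6 7 8 9
G : 0 0 1 1 2 2 3 3 4 0
G_B(9) = 0.
Combined Grundy value = 1 ⊕ 0 = 1.

1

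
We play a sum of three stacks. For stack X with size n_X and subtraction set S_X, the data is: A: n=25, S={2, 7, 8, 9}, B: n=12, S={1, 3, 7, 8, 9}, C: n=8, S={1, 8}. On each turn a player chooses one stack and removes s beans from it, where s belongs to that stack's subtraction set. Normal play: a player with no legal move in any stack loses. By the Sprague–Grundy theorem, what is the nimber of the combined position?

3

Stack A, S = {2, 7, 8, 9}:
G(0) = 0
G(1) = mex{} = 0
G(2) = mex{0} = 1
G(3) = mex{0} = 1
G(4) = mex{1} = 0
G(5) = mex{1} = 0
G(6) = mex{0} = 1
G(7) = mex{0,0} = 1
G(8) = mex{1,0,0} = 2
G(9) = mex{1,1,0,0} = 2
G(10) = mex{2,1,1,0} = 3
G(11) = mex{2,0,1,1} = 3
G(12) = mex{3,0,0,1} = 2
G(13) = mex{3,1,0,0} = 2
G(14) = mex{2,1,1,0} = 3
G(15) = mex{2,2,1,1} = 0
G(16) = mex{3,2,2,1} = 0
G(17) = mex{0,3,2,2} = 1
G(18) = mex{0,3,3,2} = 1
G(19) = mex{1,2,3,3} = 0
G(20) = mex{1,2,2,3} = 0
G(21) = mex{0,3,2,2} = 1
G(22) = mex{0,0,3,2} = 1
G(23) = mex{1,0,0,3} = 2
G(24) = mex{1,1,0,0} = 2
G(25) = mex{2,1,1,0} = 3
G_A(25) = 3.
Stack B, S = {1, 3, 7, 8, 9}:
n :  0  1  2  3  4  5  6  7  8  9 10 11 12
G :  0  1  0  1  0  1  0  1  2  3  2  3  2
G_B(12) = 2.
Stack C, S = {1, 8}:
n : 0 1 2 3 4 5 6 7 8
G : 0 1 0 1 0 1 0 1 2
G_C(8) = 2.
Combined Grundy value = 3 ⊕ 2 ⊕ 2 = 3.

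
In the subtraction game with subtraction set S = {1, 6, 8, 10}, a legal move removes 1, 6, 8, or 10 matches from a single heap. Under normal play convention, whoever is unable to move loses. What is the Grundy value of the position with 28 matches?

1

n :  0  1  2  3  4  5  6  7  8  9 10 11 12 13 14 15 16 17 18 19 20 21 22 23 24 25 26 27 28
G :  0  1  0  1  0  1  2  0  1  0  1  0  1  2  3  2  0  1  0  1  0  1  2  0  1  0  1  0  1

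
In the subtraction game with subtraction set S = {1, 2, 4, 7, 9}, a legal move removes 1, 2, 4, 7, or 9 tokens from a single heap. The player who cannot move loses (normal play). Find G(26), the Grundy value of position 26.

1

G(0) = 0
G(1) = mex{0} = 1
G(2) = mex{1,0} = 2
G(3) = mex{2,1} = 0
G(4) = mex{0,2,0} = 1
G(5) = mex{1,0,1} = 2
G(6) = mex{2,1,2} = 0
G(7) = mex{0,2,0,0} = 1
G(8) = mex{1,0,1,1} = 2
G(9) = mex{2,1,2,2,0} = 3
G(10) = mex{3,2,0,0,1} = 4
G(11) = mex{4,3,1,1,2} = 0
G(12) = mex{0,4,2,2,0} = 1
G(13) = mex{1,0,3,0,1} = 2
G(14) = mex{2,1,4,1,2} = 0
G(15) = mex{0,2,0,2,0} = 1
G(16) = mex{1,0,1,3,1} = 2
G(17) = mex{2,1,2,4,2} = 0
G(18) = mex{0,2,0,0,3} = 1
G(19) = mex{1,0,1,1,4} = 2
G(20) = mex{2,1,2,2,0} = 3
G(21) = mex{3,2,0,0,1} = 4
G(22) = mex{4,3,1,1,2} = 0
G(23) = mex{0,4,2,2,0} = 1
G(24) = mex{1,0,3,0,1} = 2
G(25) = mex{2,1,4,1,2} = 0
G(26) = mex{0,2,0,2,0} = 1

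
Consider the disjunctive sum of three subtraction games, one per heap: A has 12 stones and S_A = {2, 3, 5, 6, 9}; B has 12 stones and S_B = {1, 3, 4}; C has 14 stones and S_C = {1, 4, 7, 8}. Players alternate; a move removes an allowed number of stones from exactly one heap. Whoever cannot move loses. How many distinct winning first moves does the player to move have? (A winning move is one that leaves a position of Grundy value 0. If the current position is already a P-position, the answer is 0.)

Heap A, S = {2, 3, 5, 6, 9}:
n :  0  1  2  3  4  5  6  7  8  9 10 11 12
G :  0  0  1  1  2  2  3  3  0  4  1  5  0
G_A(12) = 0.
Heap B, S = {1, 3, 4}:
n :  0  1  2  3  4  5  6  7  8  9 10 11 12
G :  0  1  0  1  2  3  2  0  1  0  1  2  3
G_B(12) = 3.
Heap C, S = {1, 4, 7, 8}:
G(0) = 0
G(1) = mex{0} = 1
G(2) = mex{1} = 0
G(3) = mex{0} = 1
G(4) = mex{1,0} = 2
G(5) = mex{2,1} = 0
G(6) = mex{0,0} = 1
G(7) = mex{1,1,0} = 2
G(8) = mex{2,2,1,0} = 3
G(9) = mex{3,0,0,1} = 2
G(10) = mex{2,1,1,0} = 3
G(11) = mex{3,2,2,1} = 0
G(12) = mex{0,3,0,2} = 1
G(13) = mex{1,2,1,0} = 3
G(14) = mex{3,3,2,1} = 0
G_C(14) = 0.
Combined Grundy value = 0 ⊕ 3 ⊕ 0 = 3.
A winning move leaves total XOR = 0, i.e. changes one component's Grundy value g to g ⊕ X where X is the current total.
Heap A: need g' = 0⊕3 = 3. Options: 12−2→G=1, 12−3→G=4, 12−5→G=3, 12−6→G=3, 12−9→G=1. Hits: 2.
Heap B: need g' = 3⊕3 = 0. Options: 12−1→G=2, 12−3→G=0, 12−4→G=1. Hits: 1.
Heap C: need g' = 0⊕3 = 3. Options: 14−1→G=3, 14−4→G=3, 14−7→G=2, 14−8→G=1. Hits: 2.

5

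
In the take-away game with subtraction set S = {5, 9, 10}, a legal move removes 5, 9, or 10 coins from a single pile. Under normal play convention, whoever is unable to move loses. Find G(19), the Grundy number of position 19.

G(0) = 0
G(1) = mex{} = 0
G(2) = mex{} = 0
G(3) = mex{} = 0
G(4) = mex{} = 0
G(5) = mex{0} = 1
G(6) = mex{0} = 1
G(7) = mex{0} = 1
G(8) = mex{0} = 1
G(9) = mex{0,0} = 1
G(10) = mex{1,0,0} = 2
G(11) = mex{1,0,0} = 2
G(12) = mex{1,0,0} = 2
G(13) = mex{1,0,0} = 2
G(14) = mex{1,1,0} = 2
G(15) = mex{2,1,1} = 0
G(16) = mex{2,1,1} = 0
G(17) = mex{2,1,1} = 0
G(18) = mex{2,1,1} = 0
G(19) = mex{2,2,1} = 0

0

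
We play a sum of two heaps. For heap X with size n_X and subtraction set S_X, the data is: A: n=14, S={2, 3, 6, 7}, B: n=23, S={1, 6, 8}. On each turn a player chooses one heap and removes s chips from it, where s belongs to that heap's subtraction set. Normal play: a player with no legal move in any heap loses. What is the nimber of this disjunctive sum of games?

0

Heap A, S = {2, 3, 6, 7}:
n :  0  1  2  3  4  5  6  7  8  9 10 11 12 13 14
G :  0  0  1  1  2  0  3  1  2  0  0  1  1  2  0
G_A(14) = 0.
Heap B, S = {1, 6, 8}:
G(0) = 0
G(1) = mex{0} = 1
G(2) = mex{1} = 0
G(3) = mex{0} = 1
G(4) = mex{1} = 0
G(5) = mex{0} = 1
G(6) = mex{1,0} = 2
G(7) = mex{2,1} = 0
G(8) = mex{0,0,0} = 1
G(9) = mex{1,1,1} = 0
G(10) = mex{0,0,0} = 1
G(11) = mex{1,1,1} = 0
G(12) = mex{0,2,0} = 1
G(13) = mex{1,0,1} = 2
G(14) = mex{2,1,2} = 0
G(15) = mex{0,0,0} = 1
G(16) = mex{1,1,1} = 0
G(17) = mex{0,0,0} = 1
G(18) = mex{1,1,1} = 0
G(19) = mex{0,2,0} = 1
G(20) = mex{1,0,1} = 2
G(21) = mex{2,1,2} = 0
G(22) = mex{0,0,0} = 1
G(23) = mex{1,1,1} = 0
G_B(23) = 0.
Combined Grundy value = 0 ⊕ 0 = 0.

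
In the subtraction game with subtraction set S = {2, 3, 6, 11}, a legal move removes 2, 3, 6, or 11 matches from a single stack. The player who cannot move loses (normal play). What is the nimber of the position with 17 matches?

2

n :  0  1  2  3  4  5  6  7  8  9 10 11 12 13 14 15 16 17
G :  0  0  1  1  2  0  3  1  2  0  0  1  1  2  0  3  1  2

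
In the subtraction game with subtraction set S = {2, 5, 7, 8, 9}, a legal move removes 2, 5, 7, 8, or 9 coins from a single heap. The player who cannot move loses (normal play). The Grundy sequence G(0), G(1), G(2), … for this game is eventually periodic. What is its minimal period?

G(0) = 0
G(1) = mex{} = 0
G(2) = mex{0} = 1
G(3) = mex{0} = 1
G(4) = mex{1} = 0
G(5) = mex{1,0} = 2
G(6) = mex{0,0} = 1
G(7) = mex{2,1,0} = 3
G(8) = mex{1,1,0,0} = 2
G(9) = mex{3,0,1,0,0} = 2
G(10) = mex{2,2,1,1,0} = 3
G(11) = mex{2,1,0,1,1} = 3
G(12) = mex{3,3,2,0,1} = 4
G(13) = mex{3,2,1,2,0} = 4
G(14) = mex{4,2,3,1,2} = 0
G(15) = mex{4,3,2,3,1} = 0
G(16) = mex{0,3,2,2,3} = 1
G(17) = mex{0,4,3,2,2} = 1
G(18) = mex{1,4,3,3,2} = 0
G(19) = mex{1,0,4,3,3} = 2
G(20) = mex{0,0,4,4,3} = 1
G(21) = mex{2,1,0,4,4} = 3
G(22) = mex{1,1,0,0,4} = 2
G(23) = mex{3,0,1,0,0} = 2
G(24) = mex{2,2,1,1,0} = 3
G(25) = mex{2,1,0,1,1} = 3
G(26) = mex{3,3,2,0,1} = 4
G(27) = mex{3,2,1,2,0} = 4
G(28) = mex{4,2,3,1,2} = 0
G(29) = mex{4,3,2,3,1} = 0
G(n+14) = G(n) holds for n = 0,…,8 (a full window of length max(S) = 9), so the sequence is purely periodic with period 14.

14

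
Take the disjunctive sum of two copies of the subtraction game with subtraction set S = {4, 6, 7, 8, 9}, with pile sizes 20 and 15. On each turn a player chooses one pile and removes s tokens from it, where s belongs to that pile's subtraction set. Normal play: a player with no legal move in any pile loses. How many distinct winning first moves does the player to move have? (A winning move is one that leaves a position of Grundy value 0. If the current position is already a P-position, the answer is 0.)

All piles use S = {4, 6, 7, 8, 9}:
n :  0  1  2  3  4  5  6  7  8  9 10 11 12 13 14 15 16 17 18 19 20
G :  0  0  0  0  1  1  1  1  2  2  2  2  3  0  0  0  0  1  1  1  1
Pile A: G(20) = 1.
Pile B: G(15) = 0.
Combined Grundy value = 1 ⊕ 0 = 1.
A winning move leaves total XOR = 0, i.e. changes one component's Grundy value g to g ⊕ X where X is the current total.
Pile A: need g' = 1⊕1 = 0. Options: 20−4→G=0, 20−6→G=0, 20−7→G=0, 20−8→G=3, 20−9→G=2. Hits: 3.
Pile B: need g' = 0⊕1 = 1. Options: 15−4→G=2, 15−6→G=2, 15−7→G=2, 15−8→G=1, 15−9→G=1. Hits: 2.

5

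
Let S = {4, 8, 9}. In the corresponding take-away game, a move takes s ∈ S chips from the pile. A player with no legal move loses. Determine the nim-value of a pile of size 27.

0

G(0) = 0
G(1) = mex{} = 0
G(2) = mex{} = 0
G(3) = mex{} = 0
G(4) = mex{0} = 1
G(5) = mex{0} = 1
G(6) = mex{0} = 1
G(7) = mex{0} = 1
G(8) = mex{1,0} = 2
G(9) = mex{1,0,0} = 2
G(10) = mex{1,0,0} = 2
G(11) = mex{1,0,0} = 2
G(12) = mex{2,1,0} = 3
G(13) = mex{2,1,1} = 0
G(14) = mex{2,1,1} = 0
G(15) = mex{2,1,1} = 0
G(16) = mex{3,2,1} = 0
G(17) = mex{0,2,2} = 1
G(18) = mex{0,2,2} = 1
G(19) = mex{0,2,2} = 1
G(20) = mex{0,3,2} = 1
G(21) = mex{1,0,3} = 2
G(22) = mex{1,0,0} = 2
G(23) = mex{1,0,0} = 2
G(24) = mex{1,0,0} = 2
G(25) = mex{2,1,0} = 3
G(26) = mex{2,1,1} = 0
G(27) = mex{2,1,1} = 0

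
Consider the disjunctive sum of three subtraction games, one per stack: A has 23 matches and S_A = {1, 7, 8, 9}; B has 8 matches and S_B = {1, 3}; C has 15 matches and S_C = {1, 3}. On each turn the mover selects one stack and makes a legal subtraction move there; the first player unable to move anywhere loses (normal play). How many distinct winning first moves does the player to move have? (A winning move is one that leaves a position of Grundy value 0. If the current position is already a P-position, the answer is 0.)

0

Stack A, S = {1, 7, 8, 9}:
G(0) = 0
G(1) = mex{0} = 1
G(2) = mex{1} = 0
G(3) = mex{0} = 1
G(4) = mex{1} = 0
G(5) = mex{0} = 1
G(6) = mex{1} = 0
G(7) = mex{0,0} = 1
G(8) = mex{1,1,0} = 2
G(9) = mex{2,0,1,0} = 3
G(10) = mex{3,1,0,1} = 2
G(11) = mex{2,0,1,0} = 3
G(12) = mex{3,1,0,1} = 2
G(13) = mex{2,0,1,0} = 3
G(14) = mex{3,1,0,1} = 2
G(15) = mex{2,2,1,0} = 3
G(16) = mex{3,3,2,1} = 0
G(17) = mex{0,2,3,2} = 1
G(18) = mex{1,3,2,3} = 0
G(19) = mex{0,2,3,2} = 1
G(20) = mex{1,3,2,3} = 0
G(21) = mex{0,2,3,2} = 1
G(22) = mex{1,3,2,3} = 0
G(23) = mex{0,0,3,2} = 1
G_A(23) = 1.
Stack B, S = {1, 3}:
n : 0 1 2 3 4 5 6 7 8
G : 0 1 0 1 0 1 0 1 0
G_B(8) = 0.
Stack C, S = {1, 3}:
n :  0  1  2  3  4  5  6  7  8  9 10 11 12 13 14 15
G :  0  1  0  1  0  1  0  1  0  1  0  1  0  1  0  1
G_C(15) = 1.
Combined Grundy value = 1 ⊕ 0 ⊕ 1 = 0.
A winning move leaves total XOR = 0, i.e. changes one component's Grundy value g to g ⊕ X where X is the current total.
Stack A: target g' = 1⊕0 = 1, but every legal move changes the Grundy value (mex property), so 0 moves.
Stack B: target g' = 0⊕0 = 0, but every legal move changes the Grundy value (mex property), so 0 moves.
Stack C: target g' = 1⊕0 = 1, but every legal move changes the Grundy value (mex property), so 0 moves.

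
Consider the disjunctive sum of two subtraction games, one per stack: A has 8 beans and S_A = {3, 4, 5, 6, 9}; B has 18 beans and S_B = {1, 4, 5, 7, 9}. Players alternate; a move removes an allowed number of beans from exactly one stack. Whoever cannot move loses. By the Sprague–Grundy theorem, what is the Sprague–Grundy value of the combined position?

2

Stack A, S = {3, 4, 5, 6, 9}:
n : 0 1 2 3 4 5 6 7 8
G : 0 0 0 1 1 1 2 2 2
G_A(8) = 2.
Stack B, S = {1, 4, 5, 7, 9}:
G(0) = 0
G(1) = mex{0} = 1
G(2) = mex{1} = 0
G(3) = mex{0} = 1
G(4) = mex{1,0} = 2
G(5) = mex{2,1,0} = 3
G(6) = mex{3,0,1} = 2
G(7) = mex{2,1,0,0} = 3
G(8) = mex{3,2,1,1} = 0
G(9) = mex{0,3,2,0,0} = 1
G(10) = mex{1,2,3,1,1} = 0
G(11) = mex{0,3,2,2,0} = 1
G(12) = mex{1,0,3,3,1} = 2
G(13) = mex{2,1,0,2,2} = 3
G(14) = mex{3,0,1,3,3} = 2
G(15) = mex{2,1,0,0,2} = 3
G(16) = mex{3,2,1,1,3} = 0
G(17) = mex{0,3,2,0,0} = 1
G(18) = mex{1,2,3,1,1} = 0
G_B(18) = 0.
Combined Grundy value = 2 ⊕ 0 = 2.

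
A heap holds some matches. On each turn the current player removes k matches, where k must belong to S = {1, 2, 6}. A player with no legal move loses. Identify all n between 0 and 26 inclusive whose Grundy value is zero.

0, 3, 7, 10, 14, 17, 21, 24

G(0) = 0
G(1) = mex{0} = 1
G(2) = mex{1,0} = 2
G(3) = mex{2,1} = 0
G(4) = mex{0,2} = 1
G(5) = mex{1,0} = 2
G(6) = mex{2,1,0} = 3
G(7) = mex{3,2,1} = 0
G(8) = mex{0,3,2} = 1
G(9) = mex{1,0,0} = 2
G(10) = mex{2,1,1} = 0
G(11) = mex{0,2,2} = 1
G(12) = mex{1,0,3} = 2
G(13) = mex{2,1,0} = 3
G(14) = mex{3,2,1} = 0
G(15) = mex{0,3,2} = 1
G(16) = mex{1,0,0} = 2
G(17) = mex{2,1,1} = 0
G(18) = mex{0,2,2} = 1
G(19) = mex{1,0,3} = 2
G(20) = mex{2,1,0} = 3
G(21) = mex{3,2,1} = 0
G(22) = mex{0,3,2} = 1
G(23) = mex{1,0,0} = 2
G(24) = mex{2,1,1} = 0
G(25) = mex{0,2,2} = 1
G(26) = mex{1,0,3} = 2
P-positions are exactly the n with G(n) = 0.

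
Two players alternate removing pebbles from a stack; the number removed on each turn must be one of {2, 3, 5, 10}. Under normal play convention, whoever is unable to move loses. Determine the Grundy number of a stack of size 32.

n :  0  1  2  3  4  5  6  7  8  9 10 11 12 13 14 15 16 17 18 19 20 21 22 23 24 25 26 27 28 29 30 31 32
G :  0  0  1  1  2  2  3  0  0  1  1  2  2  3  0  0  1  1  2  2  3  0  0  1  1  2  2  3  0  0  1  1  2

2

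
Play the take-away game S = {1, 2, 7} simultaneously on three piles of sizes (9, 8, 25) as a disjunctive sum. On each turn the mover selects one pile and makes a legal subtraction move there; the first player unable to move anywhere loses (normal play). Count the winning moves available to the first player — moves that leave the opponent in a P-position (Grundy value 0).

All piles use S = {1, 2, 7}:
G(0) = 0
G(1) = mex{0} = 1
G(2) = mex{1,0} = 2
G(3) = mex{2,1} = 0
G(4) = mex{0,2} = 1
G(5) = mex{1,0} = 2
G(6) = mex{2,1} = 0
G(7) = mex{0,2,0} = 1
G(8) = mex{1,0,1} = 2
G(9) = mex{2,1,2} = 0
G(10) = mex{0,2,0} = 1
G(11) = mex{1,0,1} = 2
G(12) = mex{2,1,2} = 0
G(13) = mex{0,2,0} = 1
G(14) = mex{1,0,1} = 2
G(15) = mex{2,1,2} = 0
G(16) = mex{0,2,0} = 1
G(17) = mex{1,0,1} = 2
G(18) = mex{2,1,2} = 0
G(19) = mex{0,2,0} = 1
G(20) = mex{1,0,1} = 2
G(21) = mex{2,1,2} = 0
G(22) = mex{0,2,0} = 1
G(23) = mex{1,0,1} = 2
G(24) = mex{2,1,2} = 0
G(25) = mex{0,2,0} = 1
Pile A: G(9) = 0.
Pile B: G(8) = 2.
Pile C: G(25) = 1.
Combined Grundy value = 0 ⊕ 2 ⊕ 1 = 3.
A winning move leaves total XOR = 0, i.e. changes one component's Grundy value g to g ⊕ X where X is the current total.
Pile A: need g' = 0⊕3 = 3. Options: 9−1→G=2, 9−2→G=1, 9−7→G=2. Hits: 0.
Pile B: need g' = 2⊕3 = 1. Options: 8−1→G=1, 8−2→G=0, 8−7→G=1. Hits: 2.
Pile C: need g' = 1⊕3 = 2. Options: 25−1→G=0, 25−2→G=2, 25−7→G=0. Hits: 1.

3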